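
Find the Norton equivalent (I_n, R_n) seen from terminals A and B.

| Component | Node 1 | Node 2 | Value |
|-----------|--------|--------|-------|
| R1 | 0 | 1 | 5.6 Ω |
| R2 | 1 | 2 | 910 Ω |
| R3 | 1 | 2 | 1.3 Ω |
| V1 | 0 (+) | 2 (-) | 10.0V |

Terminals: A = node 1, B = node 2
Find the Thévenin equivalent first; then I_n = V_th/R_th and R_n = R_th.
Step 1 — V_th is the open-circuit voltage V_A - V_B (nothing connected across the terminals).
Nodal analysis, taking node 2 as the 0 V reference.
Source V1 fixes V_0 = 10 V.
KCL at each unknown node (sum of currents leaving = 0; resistances in Ω):
  Node 1: (V_1 - 10)/5.6 + (V_1 - 0)/910 + (V_1 - 0)/1.3 = 0
Collecting terms: 0.9489 × V_1 = 1.786  =>  V_1 = 1.882 V
V_th = V_1 - V_2 = 1.882 - 0 = 1.882 V
Step 2 — R_th: zero the source — replace V1 by a short circuit (node 2 merges into node 0) — and find the resistance seen between A (node 1) and B (node 0).
Reduce the network between node 1 (A) and node 0 (B) by series/parallel combination:
  Rp1 = R1 ‖ R2 ‖ R3 (parallel, all between nodes 0 and 1) = 1/(1/5.6 + 1/910 + 1/1.3) = 1.054 Ω
R_th = 1.054 Ω
I_n = V_th/R_th = 1.882/1.054 = 1.786 A, and R_n = R_th = 1.054 Ω

Final answer: I_n = 1.786 A, R_n = 1.054 Ω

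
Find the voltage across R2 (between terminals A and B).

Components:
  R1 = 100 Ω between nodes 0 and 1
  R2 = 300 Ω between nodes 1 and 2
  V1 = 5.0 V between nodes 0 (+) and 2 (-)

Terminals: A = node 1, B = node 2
R1 and R2 are in series across V1 (node 0 → node 1 → node 2), and the output A–B is taken across R2, so this is a voltage divider.
Series current: I = V1/(R1 + R2) = 5/(100 + 300) = 5/400 = 0.0125 A
V_R2 = I × R2 = V1 × R2/(R1 + R2) = 5 × 300/400 = 3.75 V

Final answer: 3.75 V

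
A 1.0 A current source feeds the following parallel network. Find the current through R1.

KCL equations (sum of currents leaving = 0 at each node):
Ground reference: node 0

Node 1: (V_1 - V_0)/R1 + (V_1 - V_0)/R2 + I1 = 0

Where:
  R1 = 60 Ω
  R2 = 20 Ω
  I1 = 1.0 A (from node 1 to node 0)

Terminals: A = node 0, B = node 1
All resistors sit directly between nodes 0 and 1, so they are in parallel and share one voltage V; the full source current 1 A splits among them.
1/R_par = 1/60 + 1/20 = 0.06667 S  =>  R_par = 15 Ω
V = I × R_par = 1 × 15 = 15 V
I_R1 = V/R1 = 15/60 = 0.25 A

Final answer: 0.25 A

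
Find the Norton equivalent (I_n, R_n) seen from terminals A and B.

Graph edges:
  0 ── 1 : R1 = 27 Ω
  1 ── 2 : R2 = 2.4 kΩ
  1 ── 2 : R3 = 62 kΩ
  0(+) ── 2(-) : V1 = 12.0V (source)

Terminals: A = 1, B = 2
Find the Thévenin equivalent first; then I_n = V_th/R_th and R_n = R_th.
Step 1 — V_th is the open-circuit voltage V_A - V_B (nothing connected across the terminals).
Nodal analysis, taking node 2 as the 0 V reference.
Source V1 fixes V_0 = 12 V.
KCL at each unknown node (sum of currents leaving = 0; resistances in Ω):
  Node 1: (V_1 - 12)/27 + (V_1 - 0)/2400 + (V_1 - 0)/62000 = 0
Collecting terms: 0.03747 × V_1 = 0.4444  =>  V_1 = 11.86 V
V_th = V_1 - V_2 = 11.86 - 0 = 11.86 V
Step 2 — R_th: zero the source — replace V1 by a short circuit (node 2 merges into node 0) — and find the resistance seen between A (node 1) and B (node 0).
Reduce the network between node 1 (A) and node 0 (B) by series/parallel combination:
  Rp1 = R1 ‖ R2 ‖ R3 (parallel, all between nodes 0 and 1) = 1/(1/27 + 1/2400 + 1/62000) = 26.69 Ω
R_th = 26.69 Ω
I_n = V_th/R_th = 11.86/26.69 = 0.4444 A, and R_n = R_th = 26.69 Ω

Final answer: I_n = 0.4444 A, R_n = 26.69 Ω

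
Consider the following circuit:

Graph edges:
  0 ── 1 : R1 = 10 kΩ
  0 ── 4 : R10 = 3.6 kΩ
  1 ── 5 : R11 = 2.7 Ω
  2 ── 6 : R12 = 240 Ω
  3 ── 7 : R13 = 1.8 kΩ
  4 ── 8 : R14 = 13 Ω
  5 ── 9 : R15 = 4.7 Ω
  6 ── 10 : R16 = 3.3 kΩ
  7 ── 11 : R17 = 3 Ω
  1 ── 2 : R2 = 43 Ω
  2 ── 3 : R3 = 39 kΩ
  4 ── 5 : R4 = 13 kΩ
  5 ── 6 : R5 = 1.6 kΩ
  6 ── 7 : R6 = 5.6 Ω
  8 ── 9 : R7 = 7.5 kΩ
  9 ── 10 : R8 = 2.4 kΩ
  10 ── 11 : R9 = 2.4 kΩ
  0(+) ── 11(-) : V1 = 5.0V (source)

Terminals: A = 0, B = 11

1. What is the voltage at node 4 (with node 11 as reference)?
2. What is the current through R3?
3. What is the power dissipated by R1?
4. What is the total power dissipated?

Nodal analysis, taking node 11 as the 0 V reference.
Source V1 fixes V_0 = 5 V.
KCL at each unknown node (sum of currents leaving = 0; resistances in Ω):
  Node 1: (V_1 - 5)/10000 + (V_1 - V_2)/43 + (V_1 - V_5)/2.7 = 0
  Node 2: (V_2 - V_1)/43 + (V_2 - V_3)/39000 + (V_2 - V_6)/240 = 0
  Node 3: (V_3 - V_2)/39000 + (V_3 - V_7)/1800 = 0
  Node 4: (V_4 - V_5)/13000 + (V_4 - 5)/3600 + (V_4 - V_8)/13 = 0
  Node 5: (V_5 - V_4)/13000 + (V_5 - V_6)/1600 + (V_5 - V_1)/2.7 + (V_5 - V_9)/4.7 = 0
  Node 6: (V_6 - V_5)/1600 + (V_6 - V_7)/5.6 + (V_6 - V_2)/240 + (V_6 - V_10)/3300 = 0
  Node 7: (V_7 - V_6)/5.6 + (V_7 - V_3)/1800 + (V_7 - 0)/3 = 0
  Node 8: (V_8 - V_9)/7500 + (V_8 - V_4)/13 = 0
  Node 9: (V_9 - V_8)/7500 + (V_9 - V_10)/2400 + (V_9 - V_5)/4.7 = 0
  Node 10: (V_10 - V_9)/2400 + (V_10 - 0)/2400 + (V_10 - V_6)/3300 = 0
Collecting terms (coefficients in siemens):
  0.3937·V_1 - 0.02326·V_2 - 0.3704·V_5 = 0.0005
  0.02745·V_2 - 0.02326·V_1 - 0.00002564·V_3 - 0.004167·V_6 = 0
  0.0005812·V_3 - 0.00002564·V_2 - 0.0005556·V_7 = 0
  0.07728·V_4 - 0.00007692·V_5 - 0.07692·V_8 = 0.001389
  0.5838·V_5 - 0.3704·V_1 - 0.00007692·V_4 - 0.000625·V_6 - 0.2128·V_9 = 0
  0.1837·V_6 - 0.004167·V_2 - 0.000625·V_5 - 0.1786·V_7 - 0.000303·V_10 = 0
  0.5125·V_7 - 0.0005556·V_3 - 0.1786·V_6 = 0
  0.07706·V_8 - 0.07692·V_4 - 0.0001333·V_9 = 0
  0.2133·V_9 - 0.2128·V_5 - 0.0001333·V_8 - 0.0004167·V_10 = 0
  0.001136·V_10 - 0.000303·V_6 - 0.0004167·V_9 = 0
Solving these 10 simultaneous equations (Gaussian elimination) gives:
  V_1 = 0.2432 V, V_2 = 0.2074 V, V_3 = 0.01203 V, V_4 = 2.953 V
  V_5 = 0.2442 V, V_6 = 0.008622 V, V_7 = 0.003018 V, V_8 = 2.948 V
  V_9 = 0.2456 V, V_10 = 0.09235 V
Part 1:
  Read off the nodal solution: V_4 = 2.953 V
Part 2:
  I_R3 = (V_2 - V_3)/R3 = (0.2074 - 0.01203)/39000 = 0.000005009 A
  Magnitude: I_R3 = 0.000005009 A
Part 3:
  I_R1 = (V_0 - V_1)/R1 = (5 - 0.2432)/10000 = 0.0004757 A
  P_R1 = I_R1² × R1 = (0.0004757)² × 10000 = 0.002263 W
Part 4:
  Power in each resistor, P = (ΔV)²/R:
    P_R1 = (5 - 0.2432)²/10000 = 0.002263 W
    P_R2 = (0.2432 - 0.2074)²/43 = 0.00002986 W
    P_R3 = (0.2074 - 0.01203)²/39000 = 0.0000009787 W
    P_R4 = (2.953 - 0.2442)²/13000 = 0.0005643 W
    P_R5 = (0.2442 - 0.008622)²/1600 = 0.00003469 W
    P_R6 = (0.008622 - 0.003018)²/5.6 = 0.00000561 W
    P_R7 = (2.948 - 0.2456)²/7500 = 0.0009738 W
    P_R8 = (0.2456 - 0.09235)²/2400 = 0.000009785 W
    P_R9 = (0.09235 - 0)²/2400 = 0.000003554 W
    P_R10 = (5 - 2.953)²/3600 = 0.001164 W
    P_R11 = (0.2432 - 0.2442)²/2.7 = 0.0000003453 W
    P_R12 = (0.2074 - 0.008622)²/240 = 0.0001646 W
    P_R13 = (0.01203 - 0.003018)²/1800 = 0.00000004517 W
    P_R14 = (2.953 - 2.948)²/13 = 0.000001688 W
    P_R15 = (0.2442 - 0.2456)²/4.7 = 0.0000004131 W
    P_R16 = (0.008622 - 0.09235)²/3300 = 0.000002124 W
    P_R17 = (0.003018 - 0)²/3 = 0.000003035 W
  P_total = P_R1 + P_R2 + P_R3 + P_R4 + P_R5 + P_R6 + P_R7 + P_R8 + P_R9 + P_R10 + P_R11 + P_R12 + P_R13 + P_R14 + P_R15 + P_R16 + P_R17 = 0.005222 W

Final answers:
1. V_4 = 2.953 V
2. I_R3 = 5.009e-06 A
3. P_R1 = 0.002263 W
4. P_total = 0.005222 W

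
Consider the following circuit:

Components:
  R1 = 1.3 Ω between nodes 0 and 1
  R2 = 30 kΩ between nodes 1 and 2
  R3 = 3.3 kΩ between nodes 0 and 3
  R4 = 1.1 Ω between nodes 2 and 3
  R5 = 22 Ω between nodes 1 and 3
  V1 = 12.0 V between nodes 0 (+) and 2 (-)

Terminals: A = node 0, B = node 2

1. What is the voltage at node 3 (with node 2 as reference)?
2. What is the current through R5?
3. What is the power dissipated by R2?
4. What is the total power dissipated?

Nodal analysis, taking node 2 as the 0 V reference.
Source V1 fixes V_0 = 12 V.
KCL at each unknown node (sum of currents leaving = 0; resistances in Ω):
  Node 1: (V_1 - 12)/1.3 + (V_1 - 0)/30000 + (V_1 - V_3)/22 = 0
  Node 3: (V_3 - 12)/3300 + (V_3 - 0)/1.1 + (V_3 - V_1)/22 = 0
Collecting terms (coefficients in siemens):
  0.8147·V_1 - 0.04545·V_3 = 9.231
  0.9548·V_3 - 0.04545·V_1 = 0.003636
Determinant D = (0.8147)(0.9548) - (-0.04545)(-0.04545) = 0.7759
V_1 = [(9.231)(0.9548) - (-0.04545)(0.003636)]/D = 11.36 V
V_3 = [(0.8147)(0.003636) - (9.231)(-0.04545)]/D = 0.5446 V
Part 1:
  Read off the nodal solution: V_3 = 0.5446 V
Part 2:
  I_R5 = (V_1 - V_3)/R5 = (11.36 - 0.5446)/22 = 0.4916 A
  Magnitude: I_R5 = 0.4916 A
Part 3:
  I_R2 = (V_1 - V_2)/R2 = (11.36 - 0)/30000 = 0.0003787 A
  P_R2 = I_R2² × R2 = (0.0003787)² × 30000 = 0.004302 W
Part 4:
  Power in each resistor, P = (ΔV)²/R:
    P_R1 = (12 - 11.36)²/1.3 = 0.3147 W
    P_R2 = (11.36 - 0)²/30000 = 0.004302 W
    P_R3 = (12 - 0.5446)²/3300 = 0.03977 W
    P_R4 = (0 - 0.5446)²/1.1 = 0.2696 W
    P_R5 = (11.36 - 0.5446)²/22 = 5.317 W
  P_total = P_R1 + P_R2 + P_R3 + P_R4 + P_R5 = 5.946 W

Final answers:
1. V_3 = 0.5446 V
2. I_R5 = 0.4916 A
3. P_R2 = 0.004302 W
4. P_total = 5.946 W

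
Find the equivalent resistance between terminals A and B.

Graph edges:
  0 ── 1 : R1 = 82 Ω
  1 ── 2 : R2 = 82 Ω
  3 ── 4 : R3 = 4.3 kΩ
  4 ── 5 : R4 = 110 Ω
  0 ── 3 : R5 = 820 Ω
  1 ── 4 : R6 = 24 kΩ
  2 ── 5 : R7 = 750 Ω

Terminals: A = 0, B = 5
The network is not a plain series/parallel combination. Inject a 1 A test current into terminal A (node 0) and return it from terminal B (node 5); then R_eq = V_A / (1 A).
Nodal analysis, taking node 5 as the 0 V reference.
Current source I_test pushes 1 A into node 0 and draws it out of node 5.
KCL at each unknown node (sum of currents leaving = 0; resistances in Ω):
  Node 0: (V_0 - V_1)/82 + (V_0 - V_3)/820 - 1 = 0
  Node 1: (V_1 - V_0)/82 + (V_1 - V_2)/82 + (V_1 - V_4)/24000 = 0
  Node 2: (V_2 - V_1)/82 + (V_2 - 0)/750 = 0
  Node 3: (V_3 - V_0)/820 + (V_3 - V_4)/4300 = 0
  Node 4: (V_4 - V_1)/24000 + (V_4 - V_3)/4300 + (V_4 - 0)/110 = 0
Collecting terms (coefficients in siemens):
  0.01341·V_0 - 0.0122·V_1 - 0.00122·V_3 = 1
  0.02443·V_1 - 0.0122·V_0 - 0.0122·V_2 - 0.00004167·V_4 = 0
  0.01353·V_2 - 0.0122·V_1 = 0
  0.001452·V_3 - 0.00122·V_0 - 0.0002326·V_4 = 0
  0.009365·V_4 - 0.00004167·V_1 - 0.0002326·V_3 = 0
Solving these 5 simultaneous equations (Gaussian elimination) gives:
  V_0 = 758.7 V, V_1 = 688.6 V, V_2 = 620.7 V, V_3 = 640.2 V
  V_4 = 18.96 V
R_eq = V_0 / 1 A = 758.7 Ω

Final answer: 758.7 Ω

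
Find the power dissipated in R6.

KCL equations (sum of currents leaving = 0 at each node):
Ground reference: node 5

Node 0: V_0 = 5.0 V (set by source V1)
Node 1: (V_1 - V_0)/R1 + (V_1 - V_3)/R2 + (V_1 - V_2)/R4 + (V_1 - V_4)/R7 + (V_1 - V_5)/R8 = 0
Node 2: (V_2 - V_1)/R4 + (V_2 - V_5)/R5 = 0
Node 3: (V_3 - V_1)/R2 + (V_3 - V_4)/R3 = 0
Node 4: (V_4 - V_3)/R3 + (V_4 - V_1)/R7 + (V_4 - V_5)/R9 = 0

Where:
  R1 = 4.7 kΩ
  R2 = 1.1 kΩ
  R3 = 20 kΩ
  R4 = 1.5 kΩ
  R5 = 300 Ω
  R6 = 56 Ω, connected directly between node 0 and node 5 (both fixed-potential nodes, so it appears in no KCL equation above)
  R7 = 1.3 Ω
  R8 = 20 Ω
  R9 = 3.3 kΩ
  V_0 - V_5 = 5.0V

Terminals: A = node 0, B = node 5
Nodal analysis, taking node 5 as the 0 V reference.
Source V1 fixes V_0 = 5 V.
KCL at each unknown node (sum of currents leaving = 0; resistances in Ω):
  Node 1: (V_1 - 5)/4700 + (V_1 - V_3)/1100 + (V_1 - V_2)/1500 + (V_1 - V_4)/1.3 + (V_1 - 0)/20 = 0
  Node 2: (V_2 - V_1)/1500 + (V_2 - 0)/300 = 0
  Node 3: (V_3 - V_1)/1100 + (V_3 - V_4)/20000 = 0
  Node 4: (V_4 - V_3)/20000 + (V_4 - V_1)/1.3 + (V_4 - 0)/3300 = 0
Collecting terms (coefficients in siemens):
  0.821·V_1 - 0.0006667·V_2 - 0.0009091·V_3 - 0.7692·V_4 = 0.001064
  0.004·V_2 - 0.0006667·V_1 = 0
  0.0009591·V_3 - 0.0009091·V_1 - 0.00005·V_4 = 0
  0.7696·V_4 - 0.7692·V_1 - 0.00005·V_3 = 0
Solving these 4 simultaneous equations (Gaussian elimination) gives:
  V_1 = 0.02083 V, V_2 = 0.003472 V, V_3 = 0.02083 V, V_4 = 0.02082 V
I_R6 = (V_0 - V_5)/R6 = (5 - 0)/56 = 0.08929 A
P_R6 = I_R6² × R6 = (0.08929)² × 56 = 0.4464 W

Final answer: 0.4464 W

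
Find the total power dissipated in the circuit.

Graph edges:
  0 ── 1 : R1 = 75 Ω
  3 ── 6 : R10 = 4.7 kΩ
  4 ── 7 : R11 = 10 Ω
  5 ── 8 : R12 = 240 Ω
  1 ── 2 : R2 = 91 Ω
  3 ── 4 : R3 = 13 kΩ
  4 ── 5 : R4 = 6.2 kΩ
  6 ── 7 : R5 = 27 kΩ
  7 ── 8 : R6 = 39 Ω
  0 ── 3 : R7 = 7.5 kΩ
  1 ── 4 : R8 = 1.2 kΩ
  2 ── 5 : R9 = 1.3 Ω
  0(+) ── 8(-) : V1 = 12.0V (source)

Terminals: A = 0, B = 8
Nodal analysis, taking node 8 as the 0 V reference.
Source V1 fixes V_0 = 12 V.
KCL at each unknown node (sum of currents leaving = 0; resistances in Ω):
  Node 1: (V_1 - 12)/75 + (V_1 - V_2)/91 + (V_1 - V_4)/1200 = 0
  Node 2: (V_2 - V_1)/91 + (V_2 - V_5)/1.3 = 0
  Node 3: (V_3 - V_4)/13000 + (V_3 - 12)/7500 + (V_3 - V_6)/4700 = 0
  Node 4: (V_4 - V_3)/13000 + (V_4 - V_5)/6200 + (V_4 - V_1)/1200 + (V_4 - V_7)/10 = 0
  Node 5: (V_5 - V_4)/6200 + (V_5 - V_2)/1.3 + (V_5 - 0)/240 = 0
  Node 6: (V_6 - V_7)/27000 + (V_6 - V_3)/4700 = 0
  Node 7: (V_7 - V_6)/27000 + (V_7 - 0)/39 + (V_7 - V_4)/10 = 0
Collecting terms (coefficients in siemens):
  0.02516·V_1 - 0.01099·V_2 - 0.0008333·V_4 = 0.16
  0.7802·V_2 - 0.01099·V_1 - 0.7692·V_5 = 0
  0.000423·V_3 - 0.00007692·V_4 - 0.0002128·V_6 = 0.0016
  0.1011·V_4 - 0.0008333·V_1 - 0.00007692·V_3 - 0.0001613·V_5 - 0.1·V_7 = 0
  0.7736·V_5 - 0.7692·V_2 - 0.0001613·V_4 = 0
  0.0002498·V_6 - 0.0002128·V_3 - 0.00003704·V_7 = 0
  0.1257·V_7 - 0.1·V_4 - 0.00003704·V_6 = 0
Solving these 7 simultaneous equations (Gaussian elimination) gives:
  V_1 = 9.295 V, V_2 = 6.684 V, V_3 = 6.804 V, V_4 = 0.4424 V
  V_5 = 6.646 V, V_6 = 5.848 V, V_7 = 0.3537 V
Power in each resistor, P = (ΔV)²/R:
  P_R1 = (12 - 9.295)²/75 = 0.09758 W
  P_R2 = (9.295 - 6.684)²/91 = 0.07492 W
  P_R3 = (6.804 - 0.4424)²/13000 = 0.003113 W
  P_R4 = (0.4424 - 6.646)²/6200 = 0.006208 W
  P_R5 = (5.848 - 0.3537)²/27000 = 0.001118 W
  P_R6 = (0.3537 - 0)²/39 = 0.003209 W
  P_R7 = (12 - 6.804)²/7500 = 0.0036 W
  P_R8 = (9.295 - 0.4424)²/1200 = 0.0653 W
  P_R9 = (6.684 - 6.646)²/1.3 = 0.00107 W
  P_R10 = (6.804 - 5.848)²/4700 = 0.0001946 W
  P_R11 = (0.4424 - 0.3537)²/10 = 0.0007862 W
  P_R12 = (6.646 - 0)²/240 = 0.1841 W
P_total = P_R1 + P_R2 + P_R3 + P_R4 + P_R5 + P_R6 + P_R7 + P_R8 + P_R9 + P_R10 + P_R11 + P_R12 = 0.4412 W

Final answer: 0.4412 W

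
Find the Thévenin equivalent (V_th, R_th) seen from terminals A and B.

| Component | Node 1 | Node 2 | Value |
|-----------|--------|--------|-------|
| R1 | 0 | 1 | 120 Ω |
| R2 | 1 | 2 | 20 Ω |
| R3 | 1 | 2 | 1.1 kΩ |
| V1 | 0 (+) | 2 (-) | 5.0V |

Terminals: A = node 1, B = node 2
Step 1 — V_th is the open-circuit voltage V_A - V_B (nothing connected across the terminals).
Nodal analysis, taking node 2 as the 0 V reference.
Source V1 fixes V_0 = 5 V.
KCL at each unknown node (sum of currents leaving = 0; resistances in Ω):
  Node 1: (V_1 - 5)/120 + (V_1 - 0)/20 + (V_1 - 0)/1100 = 0
Collecting terms: 0.05924 × V_1 = 0.04167  =>  V_1 = 0.7033 V
V_th = V_1 - V_2 = 0.7033 - 0 = 0.7033 V
Step 2 — R_th: zero the source — replace V1 by a short circuit (node 2 merges into node 0) — and find the resistance seen between A (node 1) and B (node 0).
Reduce the network between node 1 (A) and node 0 (B) by series/parallel combination:
  Rp1 = R1 ‖ R2 ‖ R3 (parallel, all between nodes 0 and 1) = 1/(1/120 + 1/20 + 1/1100) = 16.88 Ω
R_th = 16.88 Ω

Final answer: V_th = 0.7033 V, R_th = 16.88 Ω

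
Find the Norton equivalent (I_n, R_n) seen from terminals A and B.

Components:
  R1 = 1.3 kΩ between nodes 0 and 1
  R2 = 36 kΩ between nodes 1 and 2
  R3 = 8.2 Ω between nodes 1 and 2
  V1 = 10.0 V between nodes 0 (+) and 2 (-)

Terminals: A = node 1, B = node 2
Find the Thévenin equivalent first; then I_n = V_th/R_th and R_n = R_th.
Step 1 — V_th is the open-circuit voltage V_A - V_B (nothing connected across the terminals).
Nodal analysis, taking node 2 as the 0 V reference.
Source V1 fixes V_0 = 10 V.
KCL at each unknown node (sum of currents leaving = 0; resistances in Ω):
  Node 1: (V_1 - 10)/1300 + (V_1 - 0)/36000 + (V_1 - 0)/8.2 = 0
Collecting terms: 0.1227 × V_1 = 0.007692  =>  V_1 = 0.06267 V
V_th = V_1 - V_2 = 0.06267 - 0 = 0.06267 V
Step 2 — R_th: zero the source — replace V1 by a short circuit (node 2 merges into node 0) — and find the resistance seen between A (node 1) and B (node 0).
Reduce the network between node 1 (A) and node 0 (B) by series/parallel combination:
  Rp1 = R1 ‖ R2 ‖ R3 (parallel, all between nodes 0 and 1) = 1/(1/1300 + 1/36000 + 1/8.2) = 8.147 Ω
R_th = 8.147 Ω
I_n = V_th/R_th = 0.06267/8.147 = 0.007692 A, and R_n = R_th = 8.147 Ω

Final answer: I_n = 0.007692 A, R_n = 8.147 Ω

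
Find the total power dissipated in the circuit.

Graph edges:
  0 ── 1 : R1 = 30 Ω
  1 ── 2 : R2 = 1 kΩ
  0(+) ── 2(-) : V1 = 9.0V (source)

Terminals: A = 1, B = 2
Nodal analysis, taking node 2 as the 0 V reference.
Source V1 fixes V_0 = 9 V.
KCL at each unknown node (sum of currents leaving = 0; resistances in Ω):
  Node 1: (V_1 - 9)/30 + (V_1 - 0)/1000 = 0
Collecting terms: 0.03433 × V_1 = 0.3  =>  V_1 = 8.738 V
Power in each resistor, P = (ΔV)²/R:
  P_R1 = (9 - 8.738)²/30 = 0.002291 W
  P_R2 = (8.738 - 0)²/1000 = 0.07635 W
P_total = P_R1 + P_R2 = 0.07864 W

Final answer: 0.07864 W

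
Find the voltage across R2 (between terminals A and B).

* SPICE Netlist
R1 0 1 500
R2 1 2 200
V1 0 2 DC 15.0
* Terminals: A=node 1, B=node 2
R1 and R2 are in series across V1 (node 0 → node 1 → node 2), and the output A–B is taken across R2, so this is a voltage divider.
Series current: I = V1/(R1 + R2) = 15/(500 + 200) = 15/700 = 0.02143 A
V_R2 = I × R2 = V1 × R2/(R1 + R2) = 15 × 200/700 = 4.286 V

Final answer: 4.286 V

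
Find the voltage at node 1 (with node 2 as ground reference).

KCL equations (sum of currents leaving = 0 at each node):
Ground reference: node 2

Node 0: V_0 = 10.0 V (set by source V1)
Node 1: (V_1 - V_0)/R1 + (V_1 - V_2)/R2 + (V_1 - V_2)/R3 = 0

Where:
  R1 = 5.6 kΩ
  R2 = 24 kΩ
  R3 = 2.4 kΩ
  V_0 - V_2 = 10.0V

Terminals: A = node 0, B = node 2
Nodal analysis, taking node 2 as the 0 V reference.
Source V1 fixes V_0 = 10 V.
KCL at each unknown node (sum of currents leaving = 0; resistances in Ω):
  Node 1: (V_1 - 10)/5600 + (V_1 - 0)/24000 + (V_1 - 0)/2400 = 0
Collecting terms: 0.0006369 × V_1 = 0.001786  =>  V_1 = 2.804 V
The requested potential is V_1 = 2.804 V.

Final answer: V_1 = 2.804 V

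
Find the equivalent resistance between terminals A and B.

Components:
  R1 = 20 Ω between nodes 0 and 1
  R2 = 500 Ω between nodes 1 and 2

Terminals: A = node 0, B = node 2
Reduce the network between node 0 (A) and node 2 (B) by series/parallel combination:
  Rs1 = R1 + R2 (series, joined only at node 1) = 20 + 500 = 520 Ω
R_eq = 520 Ω

Final answer: 520 Ω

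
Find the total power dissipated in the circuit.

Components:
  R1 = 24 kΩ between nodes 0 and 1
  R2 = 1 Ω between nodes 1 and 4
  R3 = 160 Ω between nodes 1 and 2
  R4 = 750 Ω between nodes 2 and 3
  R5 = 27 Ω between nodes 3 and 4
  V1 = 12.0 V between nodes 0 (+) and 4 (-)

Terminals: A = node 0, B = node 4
Nodal analysis, taking node 4 as the 0 V reference.
Source V1 fixes V_0 = 12 V.
KCL at each unknown node (sum of currents leaving = 0; resistances in Ω):
  Node 1: (V_1 - 12)/24000 + (V_1 - 0)/1 + (V_1 - V_2)/160 = 0
  Node 2: (V_2 - V_1)/160 + (V_2 - V_3)/750 = 0
  Node 3: (V_3 - V_2)/750 + (V_3 - 0)/27 = 0
Collecting terms (coefficients in siemens):
  1.006·V_1 - 0.00625·V_2 = 0.0005
  0.007583·V_2 - 0.00625·V_1 - 0.001333·V_3 = 0
  0.03837·V_3 - 0.001333·V_2 = 0
Solving these 3 simultaneous equations (Gaussian elimination) gives:
  V_1 = 0.0004994 V, V_2 = 0.0004142 V, V_3 = 0.00001439 V
Power in each resistor, P = (ΔV)²/R:
  P_R1 = (12 - 0.0004994)²/24000 = 0.006 W
  P_R2 = (0.0004994 - 0)²/1 = 0.0000002494 W
  P_R3 = (0.0004994 - 0.0004142)²/160 = 0.00000000004546 W
  P_R4 = (0.0004142 - 0.00001439)²/750 = 0.0000000002131 W
  P_R5 = (0.00001439 - 0)²/27 = 0.000000000007671 W
P_total = P_R1 + P_R2 + P_R3 + P_R4 + P_R5 = 0.006 W

Final answer: 0.006 W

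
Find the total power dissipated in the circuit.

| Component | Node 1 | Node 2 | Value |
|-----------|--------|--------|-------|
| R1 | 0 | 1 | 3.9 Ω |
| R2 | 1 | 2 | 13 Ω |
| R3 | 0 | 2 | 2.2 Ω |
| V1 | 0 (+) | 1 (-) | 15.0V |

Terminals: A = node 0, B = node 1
Nodal analysis, taking node 1 as the 0 V reference.
Source V1 fixes V_0 = 15 V.
KCL at each unknown node (sum of currents leaving = 0; resistances in Ω):
  Node 2: (V_2 - 0)/13 + (V_2 - 15)/2.2 = 0
Collecting terms: 0.5315 × V_2 = 6.818  =>  V_2 = 12.83 V
Power in each resistor, P = (ΔV)²/R:
  P_R1 = (15 - 0)²/3.9 = 57.69 W
  P_R2 = (0 - 12.83)²/13 = 12.66 W
  P_R3 = (15 - 12.83)²/2.2 = 2.142 W
P_total = P_R1 + P_R2 + P_R3 = 72.49 W

Final answer: 72.49 W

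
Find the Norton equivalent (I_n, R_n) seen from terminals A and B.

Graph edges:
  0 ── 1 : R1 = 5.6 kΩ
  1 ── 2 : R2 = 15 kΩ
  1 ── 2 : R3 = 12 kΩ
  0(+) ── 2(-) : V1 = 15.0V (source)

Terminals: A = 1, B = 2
Find the Thévenin equivalent first; then I_n = V_th/R_th and R_n = R_th.
Step 1 — V_th is the open-circuit voltage V_A - V_B (nothing connected across the terminals).
Nodal analysis, taking node 2 as the 0 V reference.
Source V1 fixes V_0 = 15 V.
KCL at each unknown node (sum of currents leaving = 0; resistances in Ω):
  Node 1: (V_1 - 15)/5600 + (V_1 - 0)/15000 + (V_1 - 0)/12000 = 0
Collecting terms: 0.0003286 × V_1 = 0.002679  =>  V_1 = 8.152 V
V_th = V_1 - V_2 = 8.152 - 0 = 8.152 V
Step 2 — R_th: zero the source — replace V1 by a short circuit (node 2 merges into node 0) — and find the resistance seen between A (node 1) and B (node 0).
Reduce the network between node 1 (A) and node 0 (B) by series/parallel combination:
  Rp1 = R1 ‖ R2 ‖ R3 (parallel, all between nodes 0 and 1) = 1/(1/5600 + 1/15000 + 1/12000) = 3043 Ω
R_th = 3.043 kΩ
I_n = V_th/R_th = 8.152/3043 = 0.002679 A, and R_n = R_th = 3.043 kΩ

Final answer: I_n = 0.002679 A, R_n = 3.043 kΩ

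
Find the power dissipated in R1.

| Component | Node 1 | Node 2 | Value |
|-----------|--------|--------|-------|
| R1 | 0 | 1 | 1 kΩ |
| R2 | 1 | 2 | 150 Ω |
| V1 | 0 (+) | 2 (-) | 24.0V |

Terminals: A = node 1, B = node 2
Nodal analysis, taking node 2 as the 0 V reference.
Source V1 fixes V_0 = 24 V.
KCL at each unknown node (sum of currents leaving = 0; resistances in Ω):
  Node 1: (V_1 - 24)/1000 + (V_1 - 0)/150 = 0
Collecting terms: 0.007667 × V_1 = 0.024  =>  V_1 = 3.13 V
I_R1 = (V_0 - V_1)/R1 = (24 - 3.13)/1000 = 0.02087 A
P_R1 = I_R1² × R1 = (0.02087)² × 1000 = 0.4355 W

Final answer: 0.4355 W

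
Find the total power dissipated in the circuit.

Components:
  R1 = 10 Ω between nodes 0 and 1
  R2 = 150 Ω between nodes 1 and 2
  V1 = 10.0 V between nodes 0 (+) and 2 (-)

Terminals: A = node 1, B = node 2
Nodal analysis, taking node 2 as the 0 V reference.
Source V1 fixes V_0 = 10 V.
KCL at each unknown node (sum of currents leaving = 0; resistances in Ω):
  Node 1: (V_1 - 10)/10 + (V_1 - 0)/150 = 0
Collecting terms: 0.1067 × V_1 = 1  =>  V_1 = 9.375 V
Power in each resistor, P = (ΔV)²/R:
  P_R1 = (10 - 9.375)²/10 = 0.03906 W
  P_R2 = (9.375 - 0)²/150 = 0.5859 W
P_total = P_R1 + P_R2 = 0.625 W

Final answer: 0.625 W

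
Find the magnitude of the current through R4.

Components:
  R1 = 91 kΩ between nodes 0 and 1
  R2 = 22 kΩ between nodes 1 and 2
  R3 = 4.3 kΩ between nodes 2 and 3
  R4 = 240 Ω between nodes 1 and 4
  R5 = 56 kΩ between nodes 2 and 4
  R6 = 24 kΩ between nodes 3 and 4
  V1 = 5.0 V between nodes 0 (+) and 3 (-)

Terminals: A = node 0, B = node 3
Nodal analysis, taking node 3 as the 0 V reference.
Source V1 fixes V_0 = 5 V.
KCL at each unknown node (sum of currents leaving = 0; resistances in Ω):
  Node 1: (V_1 - 5)/91000 + (V_1 - V_2)/22000 + (V_1 - V_4)/240 = 0
  Node 2: (V_2 - V_1)/22000 + (V_2 - 0)/4300 + (V_2 - V_4)/56000 = 0
  Node 4: (V_4 - V_1)/240 + (V_4 - V_2)/56000 + (V_4 - 0)/24000 = 0
Collecting terms (coefficients in siemens):
  0.004223·V_1 - 0.00004545·V_2 - 0.004167·V_4 = 0.00005495
  0.0002959·V_2 - 0.00004545·V_1 - 0.00001786·V_4 = 0
  0.004226·V_4 - 0.004167·V_1 - 0.00001786·V_2 = 0
Solving these 3 simultaneous equations (Gaussian elimination) gives:
  V_1 = 0.5403 V, V_2 = 0.1152 V, V_4 = 0.5332 V
I_R4 = (V_1 - V_4)/R4 = (0.5403 - 0.5332)/240 = 0.00002968 A
|I_R4| = 0.00002968 A

Final answer: |I_R4| = 2.968e-05 A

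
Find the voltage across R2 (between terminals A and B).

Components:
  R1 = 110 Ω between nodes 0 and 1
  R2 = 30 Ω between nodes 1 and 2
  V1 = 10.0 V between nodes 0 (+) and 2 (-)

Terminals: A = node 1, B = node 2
R1 and R2 are in series across V1 (node 0 → node 1 → node 2), and the output A–B is taken across R2, so this is a voltage divider.
Series current: I = V1/(R1 + R2) = 10/(110 + 30) = 10/140 = 0.07143 A
V_R2 = I × R2 = V1 × R2/(R1 + R2) = 10 × 30/140 = 2.143 V

Final answer: 2.143 V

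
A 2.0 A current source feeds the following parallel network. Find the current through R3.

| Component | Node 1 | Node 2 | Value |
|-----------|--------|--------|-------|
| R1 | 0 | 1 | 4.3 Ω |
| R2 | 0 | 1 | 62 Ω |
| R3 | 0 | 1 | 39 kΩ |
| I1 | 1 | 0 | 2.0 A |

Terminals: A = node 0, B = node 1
All resistors sit directly between nodes 0 and 1, so they are in parallel and share one voltage V; the full source current 2 A splits among them.
1/R_par = 1/4.3 + 1/62 + 1/39000 = 0.2487 S  =>  R_par = 4.021 Ω
V = I × R_par = 2 × 4.021 = 8.041 V
I_R3 = V/R3 = 8.041/39000 = 0.0002062 A

Final answer: 0.0002062 A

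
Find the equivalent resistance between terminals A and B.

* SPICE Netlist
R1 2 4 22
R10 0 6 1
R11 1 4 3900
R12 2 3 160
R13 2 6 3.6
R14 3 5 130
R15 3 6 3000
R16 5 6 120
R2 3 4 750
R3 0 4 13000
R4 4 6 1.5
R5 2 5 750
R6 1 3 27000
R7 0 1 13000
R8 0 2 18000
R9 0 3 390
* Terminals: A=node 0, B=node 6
The network is not a plain series/parallel combination. Inject a 1 A test current into terminal A (node 0) and return it from terminal B (node 6); then R_eq = V_A / (1 A).
Nodal analysis, taking node 6 as the 0 V reference.
Current source I_test pushes 1 A into node 0 and draws it out of node 6.
KCL at each unknown node (sum of currents leaving = 0; resistances in Ω):
  Node 0: (V_0 - V_4)/13000 + (V_0 - V_1)/13000 + (V_0 - V_2)/18000 + (V_0 - V_3)/390 + (V_0 - 0)/1 - 1 = 0
  Node 1: (V_1 - V_0)/13000 + (V_1 - V_3)/27000 + (V_1 - V_4)/3900 = 0
  Node 2: (V_2 - V_0)/18000 + (V_2 - V_4)/22 + (V_2 - V_5)/750 + (V_2 - V_3)/160 + (V_2 - 0)/3.6 = 0
  Node 3: (V_3 - V_0)/390 + (V_3 - V_1)/27000 + (V_3 - V_2)/160 + (V_3 - V_4)/750 + (V_3 - V_5)/130 + (V_3 - 0)/3000 = 0
  Node 4: (V_4 - V_0)/13000 + (V_4 - V_1)/3900 + (V_4 - V_2)/22 + (V_4 - V_3)/750 + (V_4 - 0)/1.5 = 0
  Node 5: (V_5 - V_2)/750 + (V_5 - V_3)/130 + (V_5 - 0)/120 = 0
Collecting terms (coefficients in siemens):
  1.003·V_0 - 0.00007692·V_1 - 0.00005556·V_2 - 0.002564·V_3 - 0.00007692·V_4 = 1
  0.0003704·V_1 - 0.00007692·V_0 - 0.00003704·V_3 - 0.0002564·V_4 = 0
  0.3309·V_2 - 0.00005556·V_0 - 0.00625·V_3 - 0.04545·V_4 - 0.001333·V_5 = 0
  0.01821·V_3 - 0.002564·V_0 - 0.00003704·V_1 - 0.00625·V_2 - 0.001333·V_4 - 0.007692·V_5 = 0
  0.7138·V_4 - 0.00007692·V_0 - 0.0002564·V_1 - 0.04545·V_2 - 0.001333·V_3 = 0
  0.01736·V_5 - 0.001333·V_2 - 0.007692·V_3 = 0
Solving these 6 simultaneous equations (Gaussian elimination) gives:
  V_0 = 0.9977 V, V_1 = 0.2253 V, V_2 = 0.003897 V, V_3 = 0.1753 V
  V_4 = 0.000764 V, V_5 = 0.07797 V
R_eq = V_0 / 1 A = 0.9977 Ω

Final answer: 0.9977 Ω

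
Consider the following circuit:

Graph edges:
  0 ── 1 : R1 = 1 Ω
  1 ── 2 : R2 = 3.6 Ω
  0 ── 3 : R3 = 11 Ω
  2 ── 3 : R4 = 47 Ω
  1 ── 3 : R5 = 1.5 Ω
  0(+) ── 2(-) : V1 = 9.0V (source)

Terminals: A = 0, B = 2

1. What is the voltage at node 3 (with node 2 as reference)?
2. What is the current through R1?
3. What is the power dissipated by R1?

Nodal analysis, taking node 2 as the 0 V reference.
Source V1 fixes V_0 = 9 V.
KCL at each unknown node (sum of currents leaving = 0; resistances in Ω):
  Node 1: (V_1 - 9)/1 + (V_1 - 0)/3.6 + (V_1 - V_3)/1.5 = 0
  Node 3: (V_3 - 9)/11 + (V_3 - 0)/47 + (V_3 - V_1)/1.5 = 0
Collecting terms (coefficients in siemens):
  1.944·V_1 - 0.6667·V_3 = 9
  0.7789·V_3 - 0.6667·V_1 = 0.8182
Determinant D = (1.944)(0.7789) - (-0.6667)(-0.6667) = 1.07
V_1 = [(9)(0.7789) - (-0.6667)(0.8182)]/D = 7.061 V
V_3 = [(1.944)(0.8182) - (9)(-0.6667)]/D = 7.094 V
Part 1:
  Read off the nodal solution: V_3 = 7.094 V
Part 2:
  I_R1 = (V_0 - V_1)/R1 = (9 - 7.061)/1 = 1.939 A
  Magnitude: I_R1 = 1.939 A
Part 3:
  I_R1 = (V_0 - V_1)/R1 = (9 - 7.061)/1 = 1.939 A
  P_R1 = I_R1² × R1 = (1.939)² × 1 = 3.76 W

Final answers:
1. V_3 = 7.094 V
2. I_R1 = 1.939 A
3. P_R1 = 3.76 W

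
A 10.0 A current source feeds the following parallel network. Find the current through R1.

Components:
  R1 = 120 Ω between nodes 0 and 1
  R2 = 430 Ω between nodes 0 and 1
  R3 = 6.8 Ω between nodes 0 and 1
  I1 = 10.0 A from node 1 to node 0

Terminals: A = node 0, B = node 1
All resistors sit directly between nodes 0 and 1, so they are in parallel and share one voltage V; the full source current 10 A splits among them.
1/R_par = 1/120 + 1/430 + 1/6.8 = 0.1577 S  =>  R_par = 6.34 Ω
V = I × R_par = 10 × 6.34 = 63.4 V
I_R1 = V/R1 = 63.4/120 = 0.5284 A

Final answer: 0.5284 A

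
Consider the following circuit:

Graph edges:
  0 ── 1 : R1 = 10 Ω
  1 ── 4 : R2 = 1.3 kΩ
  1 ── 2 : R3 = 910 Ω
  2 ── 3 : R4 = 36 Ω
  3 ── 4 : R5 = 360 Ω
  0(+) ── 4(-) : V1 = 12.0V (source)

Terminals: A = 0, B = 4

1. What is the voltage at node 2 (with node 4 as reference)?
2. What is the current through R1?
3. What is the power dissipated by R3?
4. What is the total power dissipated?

Nodal analysis, taking node 4 as the 0 V reference.
Source V1 fixes V_0 = 12 V.
KCL at each unknown node (sum of currents leaving = 0; resistances in Ω):
  Node 1: (V_1 - 12)/10 + (V_1 - 0)/1300 + (V_1 - V_2)/910 = 0
  Node 2: (V_2 - V_1)/910 + (V_2 - V_3)/36 = 0
  Node 3: (V_3 - V_2)/36 + (V_3 - 0)/360 = 0
Collecting terms (coefficients in siemens):
  0.1019·V_1 - 0.001099·V_2 = 1.2
  0.02888·V_2 - 0.001099·V_1 - 0.02778·V_3 = 0
  0.03056·V_3 - 0.02778·V_2 = 0
Solving these 3 simultaneous equations (Gaussian elimination) gives:
  V_1 = 11.82 V, V_2 = 3.584 V, V_3 = 3.258 V
Part 1:
  Read off the nodal solution: V_2 = 3.584 V
Part 2:
  I_R1 = (V_0 - V_1)/R1 = (12 - 11.82)/10 = 0.01814 A
  Magnitude: I_R1 = 0.01814 A
Part 3:
  I_R3 = (V_1 - V_2)/R3 = (11.82 - 3.584)/910 = 0.009049 A
  P_R3 = I_R3² × R3 = (0.009049)² × 910 = 0.07452 W
Part 4:
  Power in each resistor, P = (ΔV)²/R:
    P_R1 = (12 - 11.82)²/10 = 0.003291 W
    P_R2 = (11.82 - 0)²/1300 = 0.1074 W
    P_R3 = (11.82 - 3.584)²/910 = 0.07452 W
    P_R4 = (3.584 - 3.258)²/36 = 0.002948 W
    P_R5 = (3.258 - 0)²/360 = 0.02948 W
  P_total = P_R1 + P_R2 + P_R3 + P_R4 + P_R5 = 0.2177 W

Final answers:
1. V_2 = 3.584 V
2. I_R1 = 0.01814 A
3. P_R3 = 0.07452 W
4. P_total = 0.2177 W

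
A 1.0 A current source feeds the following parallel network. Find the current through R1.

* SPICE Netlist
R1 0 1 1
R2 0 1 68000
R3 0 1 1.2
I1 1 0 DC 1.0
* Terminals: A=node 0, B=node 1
All resistors sit directly between nodes 0 and 1, so they are in parallel and share one voltage V; the full source current 1 A splits among them.
1/R_par = 1/1 + 1/68000 + 1/1.2 = 1.833 S  =>  R_par = 0.5455 Ω
V = I × R_par = 1 × 0.5455 = 0.5455 V
I_R1 = V/R1 = 0.5455/1 = 0.5455 A

Final answer: 0.5455 A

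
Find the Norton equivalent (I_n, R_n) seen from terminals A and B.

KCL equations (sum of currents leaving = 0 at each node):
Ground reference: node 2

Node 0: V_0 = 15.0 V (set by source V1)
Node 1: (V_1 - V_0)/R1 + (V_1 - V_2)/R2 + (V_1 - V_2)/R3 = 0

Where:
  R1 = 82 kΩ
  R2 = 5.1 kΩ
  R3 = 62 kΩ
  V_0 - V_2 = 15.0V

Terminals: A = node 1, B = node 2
Find the Thévenin equivalent first; then I_n = V_th/R_th and R_n = R_th.
Step 1 — V_th is the open-circuit voltage V_A - V_B (nothing connected across the terminals).
Nodal analysis, taking node 2 as the 0 V reference.
Source V1 fixes V_0 = 15 V.
KCL at each unknown node (sum of currents leaving = 0; resistances in Ω):
  Node 1: (V_1 - 15)/82000 + (V_1 - 0)/5100 + (V_1 - 0)/62000 = 0
Collecting terms: 0.0002244 × V_1 = 0.0001829  =>  V_1 = 0.8152 V
V_th = V_1 - V_2 = 0.8152 - 0 = 0.8152 V
Step 2 — R_th: zero the source — replace V1 by a short circuit (node 2 merges into node 0) — and find the resistance seen between A (node 1) and B (node 0).
Reduce the network between node 1 (A) and node 0 (B) by series/parallel combination:
  Rp1 = R1 ‖ R2 ‖ R3 (parallel, all between nodes 0 and 1) = 1/(1/82000 + 1/5100 + 1/62000) = 4456 Ω
R_th = 4.456 kΩ
I_n = V_th/R_th = 0.8152/4456 = 0.0001829 A, and R_n = R_th = 4.456 kΩ

Final answer: I_n = 0.0001829 A, R_n = 4.456 kΩ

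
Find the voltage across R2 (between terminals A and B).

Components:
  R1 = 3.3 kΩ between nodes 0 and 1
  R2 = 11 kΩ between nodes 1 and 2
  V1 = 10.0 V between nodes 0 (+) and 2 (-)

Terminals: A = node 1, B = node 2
R1 and R2 are in series across V1 (node 0 → node 1 → node 2), and the output A–B is taken across R2, so this is a voltage divider.
Series current: I = V1/(R1 + R2) = 10/(3300 + 11000) = 10/14300 = 0.0006993 A
V_R2 = I × R2 = V1 × R2/(R1 + R2) = 10 × 11000/14300 = 7.692 V

Final answer: 7.692 V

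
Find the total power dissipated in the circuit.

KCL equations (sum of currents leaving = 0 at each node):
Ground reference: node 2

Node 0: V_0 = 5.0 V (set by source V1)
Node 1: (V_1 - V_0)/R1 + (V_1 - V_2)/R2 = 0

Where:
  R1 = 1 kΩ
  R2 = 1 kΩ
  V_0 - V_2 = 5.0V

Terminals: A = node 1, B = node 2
Nodal analysis, taking node 2 as the 0 V reference.
Source V1 fixes V_0 = 5 V.
KCL at each unknown node (sum of currents leaving = 0; resistances in Ω):
  Node 1: (V_1 - 5)/1000 + (V_1 - 0)/1000 = 0
Collecting terms: 0.002 × V_1 = 0.005  =>  V_1 = 2.5 V
Power in each resistor, P = (ΔV)²/R:
  P_R1 = (5 - 2.5)²/1000 = 0.00625 W
  P_R2 = (2.5 - 0)²/1000 = 0.00625 W
P_total = P_R1 + P_R2 = 0.0125 W

Final answer: 0.0125 W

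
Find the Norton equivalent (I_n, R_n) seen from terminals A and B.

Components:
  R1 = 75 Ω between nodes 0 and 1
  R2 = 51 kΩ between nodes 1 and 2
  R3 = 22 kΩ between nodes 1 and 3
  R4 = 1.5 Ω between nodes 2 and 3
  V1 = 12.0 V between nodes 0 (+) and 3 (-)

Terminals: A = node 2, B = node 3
Find the Thévenin equivalent first; then I_n = V_th/R_th and R_n = R_th.
Step 1 — V_th is the open-circuit voltage V_A - V_B (nothing connected across the terminals).
Nodal analysis, taking node 3 as the 0 V reference.
Source V1 fixes V_0 = 12 V.
KCL at each unknown node (sum of currents leaving = 0; resistances in Ω):
  Node 1: (V_1 - 12)/75 + (V_1 - V_2)/51000 + (V_1 - 0)/22000 = 0
  Node 2: (V_2 - V_1)/51000 + (V_2 - 0)/1.5 = 0
Collecting terms (coefficients in siemens):
  0.0134·V_1 - 0.00001961·V_2 = 0.16
  0.6667·V_2 - 0.00001961·V_1 = 0
Determinant D = (0.0134)(0.6667) - (-0.00001961)(-0.00001961) = 0.008933
V_1 = [(0.16)(0.6667) - (-0.00001961)(0)]/D = 11.94 V
V_2 = [(0.0134)(0) - (0.16)(-0.00001961)]/D = 0.0003512 V
V_th = V_2 - V_3 = 0.0003512 - 0 = 0.0003512 V
Step 2 — R_th: zero the source — replace V1 by a short circuit (node 3 merges into node 0) — and find the resistance seen between A (node 2) and B (node 0).
Reduce the network between node 2 (A) and node 0 (B) by series/parallel combination:
  Rp1 = R1 ‖ R3 (parallel, both between nodes 0 and 1) = 1/(1/75 + 1/22000) = 74.75 Ω
  Rs1 = R2 + Rp1 (series, joined only at node 1) = 51000 + 74.75 = 51070 Ω
  Rp2 = R4 ‖ Rs1 (parallel, both between nodes 0 and 2) = 1/(1/1.5 + 1/51070) = 1.5 Ω
R_th = 1.5 Ω
I_n = V_th/R_th = 0.0003512/1.5 = 0.0002342 A, and R_n = R_th = 1.5 Ω

Final answer: I_n = 0.0002342 A, R_n = 1.5 Ω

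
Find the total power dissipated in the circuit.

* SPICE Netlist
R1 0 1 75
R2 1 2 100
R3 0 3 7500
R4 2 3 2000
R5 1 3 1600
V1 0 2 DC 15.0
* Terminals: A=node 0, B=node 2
Nodal analysis, taking node 2 as the 0 V reference.
Source V1 fixes V_0 = 15 V.
KCL at each unknown node (sum of currents leaving = 0; resistances in Ω):
  Node 1: (V_1 - 15)/75 + (V_1 - 0)/100 + (V_1 - V_3)/1600 = 0
  Node 3: (V_3 - 15)/7500 + (V_3 - 0)/2000 + (V_3 - V_1)/1600 = 0
Collecting terms (coefficients in siemens):
  0.02396·V_1 - 0.000625·V_3 = 0.2
  0.001258·V_3 - 0.000625·V_1 = 0.002
Determinant D = (0.02396)(0.001258) - (-0.000625)(-0.000625) = 0.00002976
V_1 = [(0.2)(0.001258) - (-0.000625)(0.002)]/D = 8.499 V
V_3 = [(0.02396)(0.002) - (0.2)(-0.000625)]/D = 5.811 V
Power in each resistor, P = (ΔV)²/R:
  P_R1 = (15 - 8.499)²/75 = 0.5634 W
  P_R2 = (8.499 - 0)²/100 = 0.7224 W
  P_R3 = (15 - 5.811)²/7500 = 0.01126 W
  P_R4 = (0 - 5.811)²/2000 = 0.01688 W
  P_R5 = (8.499 - 5.811)²/1600 = 0.004517 W
P_total = P_R1 + P_R2 + P_R3 + P_R4 + P_R5 = 1.318 W

Final answer: 1.318 W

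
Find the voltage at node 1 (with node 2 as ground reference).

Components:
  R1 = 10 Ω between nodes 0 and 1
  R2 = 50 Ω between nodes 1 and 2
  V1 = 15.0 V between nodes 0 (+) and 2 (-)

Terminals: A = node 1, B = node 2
Nodal analysis, taking node 2 as the 0 V reference.
Source V1 fixes V_0 = 15 V.
KCL at each unknown node (sum of currents leaving = 0; resistances in Ω):
  Node 1: (V_1 - 15)/10 + (V_1 - 0)/50 = 0
Collecting terms: 0.12 × V_1 = 1.5  =>  V_1 = 12.5 V
The requested potential is V_1 = 12.5 V.

Final answer: V_1 = 12.5 V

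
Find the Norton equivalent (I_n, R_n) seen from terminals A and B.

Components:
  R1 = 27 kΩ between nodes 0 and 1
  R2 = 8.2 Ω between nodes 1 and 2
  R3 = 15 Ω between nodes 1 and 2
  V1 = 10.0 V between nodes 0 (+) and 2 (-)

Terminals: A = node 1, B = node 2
Find the Thévenin equivalent first; then I_n = V_th/R_th and R_n = R_th.
Step 1 — V_th is the open-circuit voltage V_A - V_B (nothing connected across the terminals).
Nodal analysis, taking node 2 as the 0 V reference.
Source V1 fixes V_0 = 10 V.
KCL at each unknown node (sum of currents leaving = 0; resistances in Ω):
  Node 1: (V_1 - 10)/27000 + (V_1 - 0)/8.2 + (V_1 - 0)/15 = 0
Collecting terms: 0.1887 × V_1 = 0.0003704  =>  V_1 = 0.001963 V
V_th = V_1 - V_2 = 0.001963 - 0 = 0.001963 V
Step 2 — R_th: zero the source — replace V1 by a short circuit (node 2 merges into node 0) — and find the resistance seen between A (node 1) and B (node 0).
Reduce the network between node 1 (A) and node 0 (B) by series/parallel combination:
  Rp1 = R1 ‖ R2 ‖ R3 (parallel, all between nodes 0 and 1) = 1/(1/27000 + 1/8.2 + 1/15) = 5.301 Ω
R_th = 5.301 Ω
I_n = V_th/R_th = 0.001963/5.301 = 0.0003704 A, and R_n = R_th = 5.301 Ω

Final answer: I_n = 0.0003704 A, R_n = 5.301 Ω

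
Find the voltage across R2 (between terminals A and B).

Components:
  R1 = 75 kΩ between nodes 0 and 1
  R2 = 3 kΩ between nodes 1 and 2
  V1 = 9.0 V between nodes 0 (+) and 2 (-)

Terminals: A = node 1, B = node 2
R1 and R2 are in series across V1 (node 0 → node 1 → node 2), and the output A–B is taken across R2, so this is a voltage divider.
Series current: I = V1/(R1 + R2) = 9/(75000 + 3000) = 9/78000 = 0.0001154 A
V_R2 = I × R2 = V1 × R2/(R1 + R2) = 9 × 3000/78000 = 0.3462 V

Final answer: 0.3462 V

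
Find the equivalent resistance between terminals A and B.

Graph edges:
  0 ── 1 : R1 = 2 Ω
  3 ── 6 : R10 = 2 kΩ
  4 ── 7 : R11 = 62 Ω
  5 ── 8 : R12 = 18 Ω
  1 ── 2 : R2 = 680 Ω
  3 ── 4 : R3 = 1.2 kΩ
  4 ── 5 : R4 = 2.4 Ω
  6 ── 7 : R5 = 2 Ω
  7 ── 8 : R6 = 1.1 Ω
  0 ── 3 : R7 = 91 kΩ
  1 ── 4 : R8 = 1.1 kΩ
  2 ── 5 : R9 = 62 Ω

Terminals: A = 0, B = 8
The network is not a plain series/parallel combination. Inject a 1 A test current into terminal A (node 0) and return it from terminal B (node 8); then R_eq = V_A / (1 A).
Nodal analysis, taking node 8 as the 0 V reference.
Current source I_test pushes 1 A into node 0 and draws it out of node 8.
KCL at each unknown node (sum of currents leaving = 0; resistances in Ω):
  Node 0: (V_0 - V_1)/2 + (V_0 - V_3)/91000 - 1 = 0
  Node 1: (V_1 - V_0)/2 + (V_1 - V_2)/680 + (V_1 - V_4)/1100 = 0
  Node 2: (V_2 - V_1)/680 + (V_2 - V_5)/62 = 0
  Node 3: (V_3 - V_0)/91000 + (V_3 - V_4)/1200 + (V_3 - V_6)/2000 = 0
  Node 4: (V_4 - V_1)/1100 + (V_4 - V_3)/1200 + (V_4 - V_5)/2.4 + (V_4 - V_7)/62 = 0
  Node 5: (V_5 - V_2)/62 + (V_5 - V_4)/2.4 + (V_5 - 0)/18 = 0
  Node 6: (V_6 - V_3)/2000 + (V_6 - V_7)/2 = 0
  Node 7: (V_7 - V_4)/62 + (V_7 - V_6)/2 + (V_7 - 0)/1.1 = 0
Collecting terms (coefficients in siemens):
  0.5·V_0 - 0.5·V_1 - 0.00001099·V_3 = 1
  0.5024·V_1 - 0.5·V_0 - 0.001471·V_2 - 0.0009091·V_4 = 0
  0.0176·V_2 - 0.001471·V_1 - 0.01613·V_5 = 0
  0.001344·V_3 - 0.00001099·V_0 - 0.0008333·V_4 - 0.0005·V_6 = 0
  0.4345·V_4 - 0.0009091·V_1 - 0.0008333·V_3 - 0.4167·V_5 - 0.01613·V_7 = 0
  0.4884·V_5 - 0.01613·V_2 - 0.4167·V_4 = 0
  0.5005·V_6 - 0.0005·V_3 - 0.5·V_7 = 0
  1.425·V_7 - 0.01613·V_4 - 0.5·V_6 = 0
Solving these 8 simultaneous equations (Gaussian elimination) gives:
  V_0 = 456.9 V, V_1 = 454.9 V, V_2 = 50.69 V, V_3 = 12.66 V
  V_4 = 14.24 V, V_5 = 13.83 V, V_6 = 0.2674 V, V_7 = 0.255 V
R_eq = V_0 / 1 A = 456.9 Ω

Final answer: 456.9 Ω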